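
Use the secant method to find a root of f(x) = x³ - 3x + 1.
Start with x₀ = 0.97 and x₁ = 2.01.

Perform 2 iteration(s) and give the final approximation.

f(x) = x³ - 3x + 1
x₀ = 0.97, x₁ = 2.01

Secant formula: x_{n+1} = x_n - f(x_n)(x_n - x_{n-1})/(f(x_n) - f(x_{n-1}))

Iteration 1:
  f(0.970000) = -0.997327
  f(2.010000) = 3.090601
  x_2 = 2.010000 - 3.090601×(2.010000 - 0.970000)/(3.090601 - (-0.997327))
       = 1.223728
Iteration 2:
  f(2.010000) = 3.090601
  f(1.223728) = -0.838639
  x_3 = 1.223728 - (-0.838639)×(1.223728 - 2.010000)/(-0.838639 - 3.090601)
       = 1.391546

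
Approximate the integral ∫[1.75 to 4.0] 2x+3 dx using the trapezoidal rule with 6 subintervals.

f(x) = 2x+3
a = 1.75, b = 4.0, n = 6
h = (b - a)/n = 0.375000

Trapezoidal rule: (h/2)[f(x₀) + 2f(x₁) + 2f(x₂) + ... + f(xₙ)]

x_0 = 1.7500, f(x_0) = 6.500000, coefficient = 1
x_1 = 2.1250, f(x_1) = 7.250000, coefficient = 2
x_2 = 2.5000, f(x_2) = 8.000000, coefficient = 2
x_3 = 2.8750, f(x_3) = 8.750000, coefficient = 2
x_4 = 3.2500, f(x_4) = 9.500000, coefficient = 2
x_5 = 3.6250, f(x_5) = 10.250000, coefficient = 2
x_6 = 4.0000, f(x_6) = 11.000000, coefficient = 1

I ≈ (0.375000/2) × 105.000000 = 19.687500
Exact value: 19.687500
Error: 0.000000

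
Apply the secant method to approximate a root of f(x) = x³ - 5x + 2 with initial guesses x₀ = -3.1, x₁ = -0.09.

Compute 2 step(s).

f(x) = x³ - 5x + 2
x₀ = -3.1, x₁ = -0.09

Secant formula: x_{n+1} = x_n - f(x_n)(x_n - x_{n-1})/(f(x_n) - f(x_{n-1}))

Iteration 1:
  f(-3.100000) = -12.291000
  f(-0.090000) = 2.449271
  x_2 = -0.090000 - 2.449271×(-0.090000 - (-3.100000))/(2.449271 - (-12.291000))
       = -0.590147
Iteration 2:
  f(-0.090000) = 2.449271
  f(-0.590147) = 4.745203
  x_3 = -0.590147 - 4.745203×(-0.590147 - (-0.090000))/(4.745203 - 2.449271)
       = 0.443551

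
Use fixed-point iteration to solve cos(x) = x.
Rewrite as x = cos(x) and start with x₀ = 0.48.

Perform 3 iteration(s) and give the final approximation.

Equation: cos(x) = x
Fixed-point form: x = cos(x)
x₀ = 0.48

x_1 = g(0.480000) = 0.886995
x_2 = g(0.886995) = 0.631744
x_3 = g(0.631744) = 0.806999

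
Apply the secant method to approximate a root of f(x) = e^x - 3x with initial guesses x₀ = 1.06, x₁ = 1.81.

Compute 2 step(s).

f(x) = e^x - 3x
x₀ = 1.06, x₁ = 1.81

Secant formula: x_{n+1} = x_n - f(x_n)(x_n - x_{n-1})/(f(x_n) - f(x_{n-1}))

Iteration 1:
  f(1.060000) = -0.293629
  f(1.810000) = 0.680447
  x_2 = 1.810000 - 0.680447×(1.810000 - 1.060000)/(0.680447 - (-0.293629))
       = 1.286083
Iteration 2:
  f(1.810000) = 0.680447
  f(1.286083) = -0.239664
  x_3 = 1.286083 - (-0.239664)×(1.286083 - 1.810000)/(-0.239664 - 0.680447)
       = 1.422549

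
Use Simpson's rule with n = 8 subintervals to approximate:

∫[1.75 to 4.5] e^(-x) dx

f(x) = e^(-x)
a = 1.75, b = 4.5, n = 8
h = (b - a)/n = 0.343750

Simpson's rule: (h/3)[f(x₀) + 4f(x₁) + 2f(x₂) + ... + f(xₙ)]

x_0 = 1.7500, f(x_0) = 0.173774, coefficient = 1
x_1 = 2.0938, f(x_1) = 0.123224, coefficient = 4
x_2 = 2.4375, f(x_2) = 0.087379, coefficient = 2
x_3 = 2.7812, f(x_3) = 0.061961, coefficient = 4
x_4 = 3.1250, f(x_4) = 0.043937, coefficient = 2
x_5 = 3.4688, f(x_5) = 0.031156, coefficient = 4
x_6 = 3.8125, f(x_6) = 0.022093, coefficient = 2
x_7 = 4.1562, f(x_7) = 0.015666, coefficient = 4
x_8 = 4.5000, f(x_8) = 0.011109, coefficient = 1

I ≈ (0.343750/3) × 1.419730 = 0.162677
Exact value: 0.162665
Error: 0.000012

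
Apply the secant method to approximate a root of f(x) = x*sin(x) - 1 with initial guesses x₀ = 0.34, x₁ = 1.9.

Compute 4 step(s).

f(x) = x*sin(x) - 1
x₀ = 0.34, x₁ = 1.9

Secant formula: x_{n+1} = x_n - f(x_n)(x_n - x_{n-1})/(f(x_n) - f(x_{n-1}))

Iteration 1:
  f(0.340000) = -0.886614
  f(1.900000) = 0.797970
  x_2 = 1.900000 - 0.797970×(1.900000 - 0.340000)/(0.797970 - (-0.886614))
       = 1.161044
Iteration 2:
  f(1.900000) = 0.797970
  f(1.161044) = 0.064933
  x_3 = 1.161044 - 0.064933×(1.161044 - 1.900000)/(0.064933 - 0.797970)
       = 1.095587
Iteration 3:
  f(1.161044) = 0.064933
  f(1.095587) = -0.025807
  x_4 = 1.095587 - (-0.025807)×(1.095587 - 1.161044)/(-0.025807 - 0.064933)
       = 1.114204
Iteration 4:
  f(1.095587) = -0.025807
  f(1.114204) = 0.000065
  x_5 = 1.114204 - 0.000065×(1.114204 - 1.095587)/(0.000065 - (-0.025807))
       = 1.114157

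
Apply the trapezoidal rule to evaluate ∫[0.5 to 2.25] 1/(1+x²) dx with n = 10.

f(x) = 1/(1+x²)
a = 0.5, b = 2.25, n = 10
h = (b - a)/n = 0.175000

Trapezoidal rule: (h/2)[f(x₀) + 2f(x₁) + 2f(x₂) + ... + f(xₙ)]

x_0 = 0.5000, f(x_0) = 0.800000, coefficient = 1
x_1 = 0.6750, f(x_1) = 0.686990, coefficient = 2
x_2 = 0.8500, f(x_2) = 0.580552, coefficient = 2
x_3 = 1.0250, f(x_3) = 0.487656, coefficient = 2
x_4 = 1.2000, f(x_4) = 0.409836, coefficient = 2
x_5 = 1.3750, f(x_5) = 0.345946, coefficient = 2
x_6 = 1.5500, f(x_6) = 0.293902, coefficient = 2
x_7 = 1.7250, f(x_7) = 0.251533, coefficient = 2
x_8 = 1.9000, f(x_8) = 0.216920, coefficient = 2
x_9 = 2.0750, f(x_9) = 0.188479, coefficient = 2
x_10 = 2.2500, f(x_10) = 0.164948, coefficient = 1

I ≈ (0.175000/2) × 7.888575 = 0.690250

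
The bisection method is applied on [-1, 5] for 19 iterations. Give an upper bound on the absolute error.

Bisection error bound: |error| ≤ (b-a)/2^n
|error| ≤ (5 - (-1))/2^19 = 6/2^19
|error| ≤ 0.0000114441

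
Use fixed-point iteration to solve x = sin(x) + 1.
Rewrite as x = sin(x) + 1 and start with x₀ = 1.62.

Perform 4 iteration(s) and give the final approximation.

Equation: x = sin(x) + 1
Fixed-point form: x = sin(x) + 1
x₀ = 1.62

x_1 = g(1.620000) = 1.998790
x_2 = g(1.998790) = 1.909800
x_3 = g(1.909800) = 1.943086
x_4 = g(1.943086) = 1.931497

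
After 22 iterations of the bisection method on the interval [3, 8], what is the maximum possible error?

Bisection error bound: |error| ≤ (b-a)/2^n
|error| ≤ (8 - 3)/2^22 = 5/2^22
|error| ≤ 0.0000011921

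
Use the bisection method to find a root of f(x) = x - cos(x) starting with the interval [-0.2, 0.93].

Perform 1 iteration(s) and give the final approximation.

f(x) = x - cos(x)
Initial interval: [-0.2, 0.93]

Iteration 1:
  c_1 = (-0.200000 + 0.930000)/2 = 0.365000
  f(c_1) = f(0.365000) = -0.569124
  f(a) × f(c) ≥ 0, new interval: [0.365000, 0.930000]

After 1 iteration(s), the approximation is c_1 = 0.365000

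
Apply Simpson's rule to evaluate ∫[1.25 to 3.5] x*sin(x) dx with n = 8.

f(x) = x*sin(x)
a = 1.25, b = 3.5, n = 8
h = (b - a)/n = 0.281250

Simpson's rule: (h/3)[f(x₀) + 4f(x₁) + 2f(x₂) + ... + f(xₙ)]

x_0 = 1.2500, f(x_0) = 1.186231, coefficient = 1
x_1 = 1.5312, f(x_1) = 1.530053, coefficient = 4
x_2 = 1.8125, f(x_2) = 1.759814, coefficient = 2
x_3 = 2.0938, f(x_3) = 1.813916, coefficient = 4
x_4 = 2.3750, f(x_4) = 1.647502, coefficient = 2
x_5 = 2.6562, f(x_5) = 1.239171, coefficient = 4
x_6 = 2.9375, f(x_6) = 0.595369, coefficient = 2
x_7 = 3.2188, f(x_7) = -0.248104, coefficient = 4
x_8 = 3.5000, f(x_8) = -1.227741, coefficient = 1

I ≈ (0.281250/3) × 25.304001 = 2.372250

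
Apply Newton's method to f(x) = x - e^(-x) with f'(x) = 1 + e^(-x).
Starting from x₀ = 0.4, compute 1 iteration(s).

f(x) = x - e^(-x)
f'(x) = 1 + e^(-x)
x₀ = 0.4

Newton-Raphson formula: x_{n+1} = x_n - f(x_n)/f'(x_n)

Iteration 1:
  f(0.400000) = -0.270320
  f'(0.400000) = 1.670320
  x_1 = 0.400000 - (-0.270320)/1.670320 = 0.561837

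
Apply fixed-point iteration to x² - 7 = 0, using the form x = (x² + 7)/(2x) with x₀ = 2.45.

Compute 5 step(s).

Equation: x² - 7 = 0
Fixed-point form: x = (x² + 7)/(2x)
x₀ = 2.45

x_1 = g(2.450000) = 2.653571
x_2 = g(2.653571) = 2.645763
x_3 = g(2.645763) = 2.645751
x_4 = g(2.645751) = 2.645751
x_5 = g(2.645751) = 2.645751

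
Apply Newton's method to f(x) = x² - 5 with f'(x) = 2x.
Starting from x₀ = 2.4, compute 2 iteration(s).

f(x) = x² - 5
f'(x) = 2x
x₀ = 2.4

Newton-Raphson formula: x_{n+1} = x_n - f(x_n)/f'(x_n)

Iteration 1:
  f(2.400000) = 0.760000
  f'(2.400000) = 4.800000
  x_1 = 2.400000 - 0.760000/4.800000 = 2.241667
Iteration 2:
  f(2.241667) = 0.025069
  f'(2.241667) = 4.483333
  x_2 = 2.241667 - 0.025069/4.483333 = 2.236075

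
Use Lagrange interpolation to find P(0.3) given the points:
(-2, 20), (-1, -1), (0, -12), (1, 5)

Lagrange interpolation formula:
P(x) = Σ yᵢ × Lᵢ(x)
where Lᵢ(x) = Π_{j≠i} (x - xⱼ)/(xᵢ - xⱼ)

L_0(0.3) = (0.3 - (-1))/(-2 - (-1)) × (0.3 - 0)/(-2 - 0) × (0.3 - 1)/(-2 - 1) = 0.045500
L_1(0.3) = (0.3 - (-2))/(-1 - (-2)) × (0.3 - 0)/(-1 - 0) × (0.3 - 1)/(-1 - 1) = -0.241500
L_2(0.3) = (0.3 - (-2))/(0 - (-2)) × (0.3 - (-1))/(0 - (-1)) × (0.3 - 1)/(0 - 1) = 1.046500
L_3(0.3) = (0.3 - (-2))/(1 - (-2)) × (0.3 - (-1))/(1 - (-1)) × (0.3 - 0)/(1 - 0) = 0.149500

P(0.3) = 20×L_0(0.3) + (-1)×L_1(0.3) + (-12)×L_2(0.3) + 5×L_3(0.3)
P(0.3) = -10.659000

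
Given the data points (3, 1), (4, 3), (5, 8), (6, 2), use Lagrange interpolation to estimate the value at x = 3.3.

Lagrange interpolation formula:
P(x) = Σ yᵢ × Lᵢ(x)
where Lᵢ(x) = Π_{j≠i} (x - xⱼ)/(xᵢ - xⱼ)

L_0(3.3) = (3.3 - 4)/(3 - 4) × (3.3 - 5)/(3 - 5) × (3.3 - 6)/(3 - 6) = 0.535500
L_1(3.3) = (3.3 - 3)/(4 - 3) × (3.3 - 5)/(4 - 5) × (3.3 - 6)/(4 - 6) = 0.688500
L_2(3.3) = (3.3 - 3)/(5 - 3) × (3.3 - 4)/(5 - 4) × (3.3 - 6)/(5 - 6) = -0.283500
L_3(3.3) = (3.3 - 3)/(6 - 3) × (3.3 - 4)/(6 - 4) × (3.3 - 5)/(6 - 5) = 0.059500

P(3.3) = 1×L_0(3.3) + 3×L_1(3.3) + 8×L_2(3.3) + 2×L_3(3.3)
P(3.3) = 0.452000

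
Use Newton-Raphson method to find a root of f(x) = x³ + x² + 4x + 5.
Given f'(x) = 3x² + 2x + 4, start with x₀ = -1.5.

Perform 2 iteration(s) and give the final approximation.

f(x) = x³ + x² + 4x + 5
f'(x) = 3x² + 2x + 4
x₀ = -1.5

Newton-Raphson formula: x_{n+1} = x_n - f(x_n)/f'(x_n)

Iteration 1:
  f(-1.500000) = -2.125000
  f'(-1.500000) = 7.750000
  x_1 = -1.500000 - (-2.125000)/7.750000 = -1.225806
Iteration 2:
  f(-1.225806) = -0.242523
  f'(-1.225806) = 6.056191
  x_2 = -1.225806 - (-0.242523)/6.056191 = -1.185761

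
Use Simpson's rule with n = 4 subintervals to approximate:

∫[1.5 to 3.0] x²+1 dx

f(x) = x²+1
a = 1.5, b = 3.0, n = 4
h = (b - a)/n = 0.375000

Simpson's rule: (h/3)[f(x₀) + 4f(x₁) + 2f(x₂) + ... + f(xₙ)]

x_0 = 1.5000, f(x_0) = 3.250000, coefficient = 1
x_1 = 1.8750, f(x_1) = 4.515625, coefficient = 4
x_2 = 2.2500, f(x_2) = 6.062500, coefficient = 2
x_3 = 2.6250, f(x_3) = 7.890625, coefficient = 4
x_4 = 3.0000, f(x_4) = 10.000000, coefficient = 1

I ≈ (0.375000/3) × 75.000000 = 9.375000
Exact value: 9.375000
Error: 0.000000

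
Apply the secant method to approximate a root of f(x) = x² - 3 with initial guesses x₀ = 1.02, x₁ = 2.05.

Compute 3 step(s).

f(x) = x² - 3
x₀ = 1.02, x₁ = 2.05

Secant formula: x_{n+1} = x_n - f(x_n)(x_n - x_{n-1})/(f(x_n) - f(x_{n-1}))

Iteration 1:
  f(1.020000) = -1.959600
  f(2.050000) = 1.202500
  x_2 = 2.050000 - 1.202500×(2.050000 - 1.020000)/(1.202500 - (-1.959600))
       = 1.658306
Iteration 2:
  f(2.050000) = 1.202500
  f(1.658306) = -0.250021
  x_3 = 1.658306 - (-0.250021)×(1.658306 - 2.050000)/(-0.250021 - 1.202500)
       = 1.725728
Iteration 3:
  f(1.658306) = -0.250021
  f(1.725728) = -0.021863
  x_4 = 1.725728 - (-0.021863)×(1.725728 - 1.658306)/(-0.021863 - (-0.250021))
       = 1.732189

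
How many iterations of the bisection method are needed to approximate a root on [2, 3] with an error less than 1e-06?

We need (b-a)/2^n ≤ 1e-06
(3 - 2)/2^n ≤ 1e-06
1/2^n ≤ 1e-06
2^n ≥ 1000000
n ≥ log₂(1000000) = 19.93
n ≥ 20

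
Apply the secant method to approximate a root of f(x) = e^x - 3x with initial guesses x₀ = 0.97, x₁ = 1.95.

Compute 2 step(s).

f(x) = e^x - 3x
x₀ = 0.97, x₁ = 1.95

Secant formula: x_{n+1} = x_n - f(x_n)(x_n - x_{n-1})/(f(x_n) - f(x_{n-1}))

Iteration 1:
  f(0.970000) = -0.272056
  f(1.950000) = 1.178688
  x_2 = 1.950000 - 1.178688×(1.950000 - 0.970000)/(1.178688 - (-0.272056))
       = 1.153778
Iteration 2:
  f(1.950000) = 1.178688
  f(1.153778) = -0.291187
  x_3 = 1.153778 - (-0.291187)×(1.153778 - 1.950000)/(-0.291187 - 1.178688)
       = 1.311512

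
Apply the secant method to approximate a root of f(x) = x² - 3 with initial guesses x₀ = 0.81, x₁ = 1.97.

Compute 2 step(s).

f(x) = x² - 3
x₀ = 0.81, x₁ = 1.97

Secant formula: x_{n+1} = x_n - f(x_n)(x_n - x_{n-1})/(f(x_n) - f(x_{n-1}))

Iteration 1:
  f(0.810000) = -2.343900
  f(1.970000) = 0.880900
  x_2 = 1.970000 - 0.880900×(1.970000 - 0.810000)/(0.880900 - (-2.343900))
       = 1.653129
Iteration 2:
  f(1.970000) = 0.880900
  f(1.653129) = -0.267163
  x_3 = 1.653129 - (-0.267163)×(1.653129 - 1.970000)/(-0.267163 - 0.880900)
       = 1.726868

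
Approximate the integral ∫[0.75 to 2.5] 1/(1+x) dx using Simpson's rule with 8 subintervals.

f(x) = 1/(1+x)
a = 0.75, b = 2.5, n = 8
h = (b - a)/n = 0.218750

Simpson's rule: (h/3)[f(x₀) + 4f(x₁) + 2f(x₂) + ... + f(xₙ)]

x_0 = 0.7500, f(x_0) = 0.571429, coefficient = 1
x_1 = 0.9688, f(x_1) = 0.507937, coefficient = 4
x_2 = 1.1875, f(x_2) = 0.457143, coefficient = 2
x_3 = 1.4062, f(x_3) = 0.415584, coefficient = 4
x_4 = 1.6250, f(x_4) = 0.380952, coefficient = 2
x_5 = 1.8438, f(x_5) = 0.351648, coefficient = 4
x_6 = 2.0625, f(x_6) = 0.326531, coefficient = 2
x_7 = 2.2812, f(x_7) = 0.304762, coefficient = 4
x_8 = 2.5000, f(x_8) = 0.285714, coefficient = 1

I ≈ (0.218750/3) × 9.506119 = 0.693155
Exact value: 0.693147
Error: 0.000007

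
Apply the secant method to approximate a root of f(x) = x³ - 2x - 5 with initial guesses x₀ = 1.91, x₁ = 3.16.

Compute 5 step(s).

f(x) = x³ - 2x - 5
x₀ = 1.91, x₁ = 3.16

Secant formula: x_{n+1} = x_n - f(x_n)(x_n - x_{n-1})/(f(x_n) - f(x_{n-1}))

Iteration 1:
  f(1.910000) = -1.852129
  f(3.160000) = 20.234496
  x_2 = 3.160000 - 20.234496×(3.160000 - 1.910000)/(20.234496 - (-1.852129))
       = 2.014822
Iteration 2:
  f(3.160000) = 20.234496
  f(2.014822) = -0.850460
  x_3 = 2.014822 - (-0.850460)×(2.014822 - 3.160000)/(-0.850460 - 20.234496)
       = 2.061013
Iteration 3:
  f(2.014822) = -0.850460
  f(2.061013) = -0.367312
  x_4 = 2.061013 - (-0.367312)×(2.061013 - 2.014822)/(-0.367312 - (-0.850460))
       = 2.096129
Iteration 4:
  f(2.061013) = -0.367312
  f(2.096129) = 0.017622
  x_5 = 2.096129 - 0.017622×(2.096129 - 2.061013)/(0.017622 - (-0.367312))
       = 2.094521
Iteration 5:
  f(2.096129) = 0.017622
  f(2.094521) = -0.000337
  x_6 = 2.094521 - (-0.000337)×(2.094521 - 2.096129)/(-0.000337 - 0.017622)
       = 2.094551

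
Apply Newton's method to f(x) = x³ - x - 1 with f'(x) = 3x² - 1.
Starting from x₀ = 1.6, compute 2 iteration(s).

f(x) = x³ - x - 1
f'(x) = 3x² - 1
x₀ = 1.6

Newton-Raphson formula: x_{n+1} = x_n - f(x_n)/f'(x_n)

Iteration 1:
  f(1.600000) = 1.496000
  f'(1.600000) = 6.680000
  x_1 = 1.600000 - 1.496000/6.680000 = 1.376048
Iteration 2:
  f(1.376048) = 0.229510
  f'(1.376048) = 4.680524
  x_2 = 1.376048 - 0.229510/4.680524 = 1.327013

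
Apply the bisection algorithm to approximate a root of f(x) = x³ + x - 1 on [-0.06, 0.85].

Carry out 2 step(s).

f(x) = x³ + x - 1
Initial interval: [-0.06, 0.85]

Iteration 1:
  c_1 = (-0.060000 + 0.850000)/2 = 0.395000
  f(c_1) = f(0.395000) = -0.543370
  f(a) × f(c) ≥ 0, new interval: [0.395000, 0.850000]
Iteration 2:
  c_2 = (0.395000 + 0.850000)/2 = 0.622500
  f(c_2) = f(0.622500) = -0.136277
  f(a) × f(c) ≥ 0, new interval: [0.622500, 0.850000]

After 2 iteration(s), the approximation is c_2 = 0.622500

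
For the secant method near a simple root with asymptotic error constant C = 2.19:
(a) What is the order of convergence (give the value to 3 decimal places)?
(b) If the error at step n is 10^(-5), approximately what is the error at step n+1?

(a) Secant method has superlinear convergence with order φ = (1+√5)/2 ≈ 1.618.
    This means |e_{n+1}| ≈ C|e_n|^1.618.

(b) With |e_n| = 10^(-5) and C = 2.19:
    |e_{n+1}| ≈ 2.19 × (10^(-5))^1.618 = 2.19 × 10^(-8.09)

(a) ≈ 1.618 (golden ratio); (b) |e_{n+1}| ≈ 1.779e-08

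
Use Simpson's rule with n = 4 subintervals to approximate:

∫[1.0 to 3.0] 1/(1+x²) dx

f(x) = 1/(1+x²)
a = 1.0, b = 3.0, n = 4
h = (b - a)/n = 0.500000

Simpson's rule: (h/3)[f(x₀) + 4f(x₁) + 2f(x₂) + ... + f(xₙ)]

x_0 = 1.0000, f(x_0) = 0.500000, coefficient = 1
x_1 = 1.5000, f(x_1) = 0.307692, coefficient = 4
x_2 = 2.0000, f(x_2) = 0.200000, coefficient = 2
x_3 = 2.5000, f(x_3) = 0.137931, coefficient = 4
x_4 = 3.0000, f(x_4) = 0.100000, coefficient = 1

I ≈ (0.500000/3) × 2.782493 = 0.463749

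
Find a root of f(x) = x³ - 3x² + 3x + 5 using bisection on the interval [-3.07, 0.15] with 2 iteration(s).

f(x) = x³ - 3x² + 3x + 5
Initial interval: [-3.07, 0.15]

Iteration 1:
  c_1 = (-3.070000 + 0.150000)/2 = -1.460000
  f(c_1) = f(-1.460000) = -8.886936
  f(a) × f(c) ≥ 0, new interval: [-1.460000, 0.150000]
Iteration 2:
  c_2 = (-1.460000 + 0.150000)/2 = -0.655000
  f(c_2) = f(-0.655000) = 1.466914
  f(a) × f(c) < 0, new interval: [-1.460000, -0.655000]

After 2 iteration(s), the approximation is c_2 = -0.655000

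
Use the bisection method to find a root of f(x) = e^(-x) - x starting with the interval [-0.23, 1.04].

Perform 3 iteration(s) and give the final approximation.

f(x) = e^(-x) - x
Initial interval: [-0.23, 1.04]

Iteration 1:
  c_1 = (-0.230000 + 1.040000)/2 = 0.405000
  f(c_1) = f(0.405000) = 0.261977
  f(a) × f(c) ≥ 0, new interval: [0.405000, 1.040000]
Iteration 2:
  c_2 = (0.405000 + 1.040000)/2 = 0.722500
  f(c_2) = f(0.722500) = -0.236963
  f(a) × f(c) < 0, new interval: [0.405000, 0.722500]
Iteration 3:
  c_3 = (0.405000 + 0.722500)/2 = 0.563750
  f(c_3) = f(0.563750) = 0.005321
  f(a) × f(c) ≥ 0, new interval: [0.563750, 0.722500]

After 3 iteration(s), the approximation is c_3 = 0.563750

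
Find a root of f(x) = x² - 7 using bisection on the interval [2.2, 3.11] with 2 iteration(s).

f(x) = x² - 7
Initial interval: [2.2, 3.11]

Iteration 1:
  c_1 = (2.200000 + 3.110000)/2 = 2.655000
  f(c_1) = f(2.655000) = 0.049025
  f(a) × f(c) < 0, new interval: [2.200000, 2.655000]
Iteration 2:
  c_2 = (2.200000 + 2.655000)/2 = 2.427500
  f(c_2) = f(2.427500) = -1.107244
  f(a) × f(c) ≥ 0, new interval: [2.427500, 2.655000]

After 2 iteration(s), the approximation is c_2 = 2.427500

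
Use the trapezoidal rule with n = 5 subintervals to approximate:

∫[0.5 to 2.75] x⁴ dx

f(x) = x⁴
a = 0.5, b = 2.75, n = 5
h = (b - a)/n = 0.450000

Trapezoidal rule: (h/2)[f(x₀) + 2f(x₁) + 2f(x₂) + ... + f(xₙ)]

x_0 = 0.5000, f(x_0) = 0.062500, coefficient = 1
x_1 = 0.9500, f(x_1) = 0.814506, coefficient = 2
x_2 = 1.4000, f(x_2) = 3.841600, coefficient = 2
x_3 = 1.8500, f(x_3) = 11.713506, coefficient = 2
x_4 = 2.3000, f(x_4) = 27.984100, coefficient = 2
x_5 = 2.7500, f(x_5) = 57.191406, coefficient = 1

I ≈ (0.450000/2) × 145.961331 = 32.841300
Exact value: 31.449023
Error: 1.392276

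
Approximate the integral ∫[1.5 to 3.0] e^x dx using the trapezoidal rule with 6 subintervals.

f(x) = e^x
a = 1.5, b = 3.0, n = 6
h = (b - a)/n = 0.250000

Trapezoidal rule: (h/2)[f(x₀) + 2f(x₁) + 2f(x₂) + ... + f(xₙ)]

x_0 = 1.5000, f(x_0) = 4.481689, coefficient = 1
x_1 = 1.7500, f(x_1) = 5.754603, coefficient = 2
x_2 = 2.0000, f(x_2) = 7.389056, coefficient = 2
x_3 = 2.2500, f(x_3) = 9.487736, coefficient = 2
x_4 = 2.5000, f(x_4) = 12.182494, coefficient = 2
x_5 = 2.7500, f(x_5) = 15.642632, coefficient = 2
x_6 = 3.0000, f(x_6) = 20.085537, coefficient = 1

I ≈ (0.250000/2) × 125.480267 = 15.685033
Exact value: 15.603848
Error: 0.081186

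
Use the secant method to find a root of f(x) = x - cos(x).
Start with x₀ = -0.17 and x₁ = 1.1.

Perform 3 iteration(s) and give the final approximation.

f(x) = x - cos(x)
x₀ = -0.17, x₁ = 1.1

Secant formula: x_{n+1} = x_n - f(x_n)(x_n - x_{n-1})/(f(x_n) - f(x_{n-1}))

Iteration 1:
  f(-0.170000) = -1.155585
  f(1.100000) = 0.646404
  x_2 = 1.100000 - 0.646404×(1.100000 - (-0.170000))/(0.646404 - (-1.155585))
       = 0.644429
Iteration 2:
  f(1.100000) = 0.646404
  f(0.644429) = -0.155013
  x_3 = 0.644429 - (-0.155013)×(0.644429 - 1.100000)/(-0.155013 - 0.646404)
       = 0.732548
Iteration 3:
  f(0.644429) = -0.155013
  f(0.732548) = -0.010925
  x_4 = 0.732548 - (-0.010925)×(0.732548 - 0.644429)/(-0.010925 - (-0.155013))
       = 0.739229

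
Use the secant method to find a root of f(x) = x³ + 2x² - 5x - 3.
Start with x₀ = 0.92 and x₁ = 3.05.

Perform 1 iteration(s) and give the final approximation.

f(x) = x³ + 2x² - 5x - 3
x₀ = 0.92, x₁ = 3.05

Secant formula: x_{n+1} = x_n - f(x_n)(x_n - x_{n-1})/(f(x_n) - f(x_{n-1}))

Iteration 1:
  f(0.920000) = -5.128512
  f(3.050000) = 28.727625
  x_2 = 3.050000 - 28.727625×(3.050000 - 0.920000)/(28.727625 - (-5.128512))
       = 1.242651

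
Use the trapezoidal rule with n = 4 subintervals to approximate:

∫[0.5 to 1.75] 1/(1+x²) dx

f(x) = 1/(1+x²)
a = 0.5, b = 1.75, n = 4
h = (b - a)/n = 0.312500

Trapezoidal rule: (h/2)[f(x₀) + 2f(x₁) + 2f(x₂) + ... + f(xₙ)]

x_0 = 0.5000, f(x_0) = 0.800000, coefficient = 1
x_1 = 0.8125, f(x_1) = 0.602353, coefficient = 2
x_2 = 1.1250, f(x_2) = 0.441379, coefficient = 2
x_3 = 1.4375, f(x_3) = 0.326115, coefficient = 2
x_4 = 1.7500, f(x_4) = 0.246154, coefficient = 1

I ≈ (0.312500/2) × 3.785848 = 0.591539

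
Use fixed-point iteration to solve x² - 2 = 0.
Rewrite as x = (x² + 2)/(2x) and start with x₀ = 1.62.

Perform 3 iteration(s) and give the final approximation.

Equation: x² - 2 = 0
Fixed-point form: x = (x² + 2)/(2x)
x₀ = 1.62

x_1 = g(1.620000) = 1.427284
x_2 = g(1.427284) = 1.414273
x_3 = g(1.414273) = 1.414214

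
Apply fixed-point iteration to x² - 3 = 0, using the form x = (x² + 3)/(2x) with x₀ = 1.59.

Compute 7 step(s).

Equation: x² - 3 = 0
Fixed-point form: x = (x² + 3)/(2x)
x₀ = 1.59

x_1 = g(1.590000) = 1.738396
x_2 = g(1.738396) = 1.732062
x_3 = g(1.732062) = 1.732051
x_4 = g(1.732051) = 1.732051
x_5 = g(1.732051) = 1.732051
x_6 = g(1.732051) = 1.732051
x_7 = g(1.732051) = 1.732051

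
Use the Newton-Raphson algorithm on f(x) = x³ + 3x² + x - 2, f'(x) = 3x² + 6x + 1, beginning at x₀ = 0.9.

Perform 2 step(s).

f(x) = x³ + 3x² + x - 2
f'(x) = 3x² + 6x + 1
x₀ = 0.9

Newton-Raphson formula: x_{n+1} = x_n - f(x_n)/f'(x_n)

Iteration 1:
  f(0.900000) = 2.059000
  f'(0.900000) = 8.830000
  x_1 = 0.900000 - 2.059000/8.830000 = 0.666818
Iteration 2:
  f(0.666818) = 0.297253
  f'(0.666818) = 6.334843
  x_2 = 0.666818 - 0.297253/6.334843 = 0.619894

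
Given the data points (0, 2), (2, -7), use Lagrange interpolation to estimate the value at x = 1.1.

Lagrange interpolation formula:
P(x) = Σ yᵢ × Lᵢ(x)
where Lᵢ(x) = Π_{j≠i} (x - xⱼ)/(xᵢ - xⱼ)

L_0(1.1) = (1.1 - 2)/(0 - 2) = 0.450000
L_1(1.1) = (1.1 - 0)/(2 - 0) = 0.550000

P(1.1) = 2×L_0(1.1) + (-7)×L_1(1.1)
P(1.1) = -2.950000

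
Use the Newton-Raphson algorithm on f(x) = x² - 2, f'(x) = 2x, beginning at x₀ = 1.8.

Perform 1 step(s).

f(x) = x² - 2
f'(x) = 2x
x₀ = 1.8

Newton-Raphson formula: x_{n+1} = x_n - f(x_n)/f'(x_n)

Iteration 1:
  f(1.800000) = 1.240000
  f'(1.800000) = 3.600000
  x_1 = 1.800000 - 1.240000/3.600000 = 1.455556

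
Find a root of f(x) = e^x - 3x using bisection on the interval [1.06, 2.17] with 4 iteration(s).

f(x) = e^x - 3x
Initial interval: [1.06, 2.17]

Iteration 1:
  c_1 = (1.060000 + 2.170000)/2 = 1.615000
  f(c_1) = f(1.615000) = 0.182888
  f(a) × f(c) < 0, new interval: [1.060000, 1.615000]
Iteration 2:
  c_2 = (1.060000 + 1.615000)/2 = 1.337500
  f(c_2) = f(1.337500) = -0.202992
  f(a) × f(c) ≥ 0, new interval: [1.337500, 1.615000]
Iteration 3:
  c_3 = (1.337500 + 1.615000)/2 = 1.476250
  f(c_3) = f(1.476250) = -0.052247
  f(a) × f(c) ≥ 0, new interval: [1.476250, 1.615000]
Iteration 4:
  c_4 = (1.476250 + 1.615000)/2 = 1.545625
  f(c_4) = f(1.545625) = 0.054028
  f(a) × f(c) < 0, new interval: [1.476250, 1.545625]

After 4 iteration(s), the approximation is c_4 = 1.545625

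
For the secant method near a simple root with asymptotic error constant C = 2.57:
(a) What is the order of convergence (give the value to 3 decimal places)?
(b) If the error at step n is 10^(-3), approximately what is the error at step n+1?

(a) Secant method has superlinear convergence with order φ = (1+√5)/2 ≈ 1.618.
    This means |e_{n+1}| ≈ C|e_n|^1.618.

(b) With |e_n| = 10^(-3) and C = 2.57:
    |e_{n+1}| ≈ 2.57 × (10^(-3))^1.618 = 2.57 × 10^(-4.85)

(a) ≈ 1.618 (golden ratio); (b) |e_{n+1}| ≈ 3.596e-05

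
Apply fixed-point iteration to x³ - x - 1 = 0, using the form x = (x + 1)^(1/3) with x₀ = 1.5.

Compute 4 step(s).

Equation: x³ - x - 1 = 0
Fixed-point form: x = (x + 1)^(1/3)
x₀ = 1.5

x_1 = g(1.500000) = 1.357209
x_2 = g(1.357209) = 1.330861
x_3 = g(1.330861) = 1.325884
x_4 = g(1.325884) = 1.324939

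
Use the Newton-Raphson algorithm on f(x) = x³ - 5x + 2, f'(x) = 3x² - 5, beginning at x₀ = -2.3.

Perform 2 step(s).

f(x) = x³ - 5x + 2
f'(x) = 3x² - 5
x₀ = -2.3

Newton-Raphson formula: x_{n+1} = x_n - f(x_n)/f'(x_n)

Iteration 1:
  f(-2.300000) = 1.333000
  f'(-2.300000) = 10.870000
  x_1 = -2.300000 - 1.333000/10.870000 = -2.422631
Iteration 2:
  f(-2.422631) = -0.105609
  f'(-2.422631) = 12.607424
  x_2 = -2.422631 - (-0.105609)/12.607424 = -2.414254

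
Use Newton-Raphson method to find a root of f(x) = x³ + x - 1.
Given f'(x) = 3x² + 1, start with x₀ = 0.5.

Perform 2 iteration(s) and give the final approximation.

f(x) = x³ + x - 1
f'(x) = 3x² + 1
x₀ = 0.5

Newton-Raphson formula: x_{n+1} = x_n - f(x_n)/f'(x_n)

Iteration 1:
  f(0.500000) = -0.375000
  f'(0.500000) = 1.750000
  x_1 = 0.500000 - (-0.375000)/1.750000 = 0.714286
Iteration 2:
  f(0.714286) = 0.078717
  f'(0.714286) = 2.530612
  x_2 = 0.714286 - 0.078717/2.530612 = 0.683180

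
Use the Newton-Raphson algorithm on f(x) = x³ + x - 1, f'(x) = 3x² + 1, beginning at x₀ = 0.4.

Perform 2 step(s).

f(x) = x³ + x - 1
f'(x) = 3x² + 1
x₀ = 0.4

Newton-Raphson formula: x_{n+1} = x_n - f(x_n)/f'(x_n)

Iteration 1:
  f(0.400000) = -0.536000
  f'(0.400000) = 1.480000
  x_1 = 0.400000 - (-0.536000)/1.480000 = 0.762162
Iteration 2:
  f(0.762162) = 0.204895
  f'(0.762162) = 2.742673
  x_2 = 0.762162 - 0.204895/2.742673 = 0.687456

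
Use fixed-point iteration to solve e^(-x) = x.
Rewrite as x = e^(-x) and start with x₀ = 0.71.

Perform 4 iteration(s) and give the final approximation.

Equation: e^(-x) = x
Fixed-point form: x = e^(-x)
x₀ = 0.71

x_1 = g(0.710000) = 0.491644
x_2 = g(0.491644) = 0.611620
x_3 = g(0.611620) = 0.542471
x_4 = g(0.542471) = 0.581310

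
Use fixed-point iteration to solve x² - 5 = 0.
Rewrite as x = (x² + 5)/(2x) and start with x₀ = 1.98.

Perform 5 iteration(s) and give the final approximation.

Equation: x² - 5 = 0
Fixed-point form: x = (x² + 5)/(2x)
x₀ = 1.98

x_1 = g(1.980000) = 2.252626
x_2 = g(2.252626) = 2.236129
x_3 = g(2.236129) = 2.236068
x_4 = g(2.236068) = 2.236068
x_5 = g(2.236068) = 2.236068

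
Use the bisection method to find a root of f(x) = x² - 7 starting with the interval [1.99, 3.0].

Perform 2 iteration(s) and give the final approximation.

f(x) = x² - 7
Initial interval: [1.99, 3.0]

Iteration 1:
  c_1 = (1.990000 + 3.000000)/2 = 2.495000
  f(c_1) = f(2.495000) = -0.774975
  f(a) × f(c) ≥ 0, new interval: [2.495000, 3.000000]
Iteration 2:
  c_2 = (2.495000 + 3.000000)/2 = 2.747500
  f(c_2) = f(2.747500) = 0.548756
  f(a) × f(c) < 0, new interval: [2.495000, 2.747500]

After 2 iteration(s), the approximation is c_2 = 2.747500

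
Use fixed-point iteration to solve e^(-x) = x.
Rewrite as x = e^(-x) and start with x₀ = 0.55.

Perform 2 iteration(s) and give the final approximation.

Equation: e^(-x) = x
Fixed-point form: x = e^(-x)
x₀ = 0.55

x_1 = g(0.550000) = 0.576950
x_2 = g(0.576950) = 0.561609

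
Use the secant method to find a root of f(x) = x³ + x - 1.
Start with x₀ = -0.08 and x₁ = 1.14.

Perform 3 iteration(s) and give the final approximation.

f(x) = x³ + x - 1
x₀ = -0.08, x₁ = 1.14

Secant formula: x_{n+1} = x_n - f(x_n)(x_n - x_{n-1})/(f(x_n) - f(x_{n-1}))

Iteration 1:
  f(-0.080000) = -1.080512
  f(1.140000) = 1.621544
  x_2 = 1.140000 - 1.621544×(1.140000 - (-0.080000))/(1.621544 - (-1.080512))
       = 0.407860
Iteration 2:
  f(1.140000) = 1.621544
  f(0.407860) = -0.524293
  x_3 = 0.407860 - (-0.524293)×(0.407860 - 1.140000)/(-0.524293 - 1.621544)
       = 0.586744
Iteration 3:
  f(0.407860) = -0.524293
  f(0.586744) = -0.211259
  x_4 = 0.586744 - (-0.211259)×(0.586744 - 0.407860)/(-0.211259 - (-0.524293))
       = 0.707468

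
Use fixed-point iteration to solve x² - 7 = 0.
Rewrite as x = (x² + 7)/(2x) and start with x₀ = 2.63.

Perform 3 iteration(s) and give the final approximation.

Equation: x² - 7 = 0
Fixed-point form: x = (x² + 7)/(2x)
x₀ = 2.63

x_1 = g(2.630000) = 2.645798
x_2 = g(2.645798) = 2.645751
x_3 = g(2.645751) = 2.645751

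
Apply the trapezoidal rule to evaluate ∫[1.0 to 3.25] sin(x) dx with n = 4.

f(x) = sin(x)
a = 1.0, b = 3.25, n = 4
h = (b - a)/n = 0.562500

Trapezoidal rule: (h/2)[f(x₀) + 2f(x₁) + 2f(x₂) + ... + f(xₙ)]

x_0 = 1.0000, f(x_0) = 0.841471, coefficient = 1
x_1 = 1.5625, f(x_1) = 0.999966, coefficient = 2
x_2 = 2.1250, f(x_2) = 0.850320, coefficient = 2
x_3 = 2.6875, f(x_3) = 0.438647, coefficient = 2
x_4 = 3.2500, f(x_4) = -0.108195, coefficient = 1

I ≈ (0.562500/2) × 5.311141 = 1.493758
Exact value: 1.534432
Error: 0.040674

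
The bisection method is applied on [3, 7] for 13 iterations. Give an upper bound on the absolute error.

Bisection error bound: |error| ≤ (b-a)/2^n
|error| ≤ (7 - 3)/2^13 = 4/2^13
|error| ≤ 0.0004882812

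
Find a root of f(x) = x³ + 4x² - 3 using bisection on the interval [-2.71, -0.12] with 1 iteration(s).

f(x) = x³ + 4x² - 3
Initial interval: [-2.71, -0.12]

Iteration 1:
  c_1 = (-2.710000 + (-0.120000))/2 = -1.415000
  f(c_1) = f(-1.415000) = 2.175752
  f(a) × f(c) ≥ 0, new interval: [-1.415000, -0.120000]

After 1 iteration(s), the approximation is c_1 = -1.415000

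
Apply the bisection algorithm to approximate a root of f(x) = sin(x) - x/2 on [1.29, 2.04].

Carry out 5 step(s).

f(x) = sin(x) - x/2
Initial interval: [1.29, 2.04]

Iteration 1:
  c_1 = (1.290000 + 2.040000)/2 = 1.665000
  f(c_1) = f(1.665000) = 0.163066
  f(a) × f(c) ≥ 0, new interval: [1.665000, 2.040000]
Iteration 2:
  c_2 = (1.665000 + 2.040000)/2 = 1.852500
  f(c_2) = f(1.852500) = 0.034333
  f(a) × f(c) ≥ 0, new interval: [1.852500, 2.040000]
Iteration 3:
  c_3 = (1.852500 + 2.040000)/2 = 1.946250
  f(c_3) = f(1.946250) = -0.042784
  f(a) × f(c) < 0, new interval: [1.852500, 1.946250]
Iteration 4:
  c_4 = (1.852500 + 1.946250)/2 = 1.899375
  f(c_4) = f(1.899375) = -0.003186
  f(a) × f(c) < 0, new interval: [1.852500, 1.899375]
Iteration 5:
  c_5 = (1.852500 + 1.899375)/2 = 1.875938
  f(c_5) = f(1.875938) = 0.015836
  f(a) × f(c) ≥ 0, new interval: [1.875938, 1.899375]

After 5 iteration(s), the approximation is c_5 = 1.875938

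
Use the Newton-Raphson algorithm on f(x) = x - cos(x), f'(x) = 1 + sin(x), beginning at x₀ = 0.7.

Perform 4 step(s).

f(x) = x - cos(x)
f'(x) = 1 + sin(x)
x₀ = 0.7

Newton-Raphson formula: x_{n+1} = x_n - f(x_n)/f'(x_n)

Iteration 1:
  f(0.700000) = -0.064842
  f'(0.700000) = 1.644218
  x_1 = 0.700000 - (-0.064842)/1.644218 = 0.739436
Iteration 2:
  f(0.739436) = 0.000588
  f'(0.739436) = 1.673872
  x_2 = 0.739436 - 0.000588/1.673872 = 0.739085
Iteration 3:
  f(0.739085) = 0.000000
  f'(0.739085) = 1.673612
  x_3 = 0.739085 - 0.000000/1.673612 = 0.739085
Iteration 4:
  f(0.739085) = 0.000000
  f'(0.739085) = 1.673612
  x_4 = 0.739085 - 0.000000/1.673612 = 0.739085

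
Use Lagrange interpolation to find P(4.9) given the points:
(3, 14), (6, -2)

Lagrange interpolation formula:
P(x) = Σ yᵢ × Lᵢ(x)
where Lᵢ(x) = Π_{j≠i} (x - xⱼ)/(xᵢ - xⱼ)

L_0(4.9) = (4.9 - 6)/(3 - 6) = 0.366667
L_1(4.9) = (4.9 - 3)/(6 - 3) = 0.633333

P(4.9) = 14×L_0(4.9) + (-2)×L_1(4.9)
P(4.9) = 3.866667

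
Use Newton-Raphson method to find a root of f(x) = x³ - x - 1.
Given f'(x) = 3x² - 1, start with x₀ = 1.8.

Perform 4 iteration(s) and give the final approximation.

f(x) = x³ - x - 1
f'(x) = 3x² - 1
x₀ = 1.8

Newton-Raphson formula: x_{n+1} = x_n - f(x_n)/f'(x_n)

Iteration 1:
  f(1.800000) = 3.032000
  f'(1.800000) = 8.720000
  x_1 = 1.800000 - 3.032000/8.720000 = 1.452294
Iteration 2:
  f(1.452294) = 0.610821
  f'(1.452294) = 5.327470
  x_2 = 1.452294 - 0.610821/5.327470 = 1.337639
Iteration 3:
  f(1.337639) = 0.055767
  f'(1.337639) = 4.367831
  x_3 = 1.337639 - 0.055767/4.367831 = 1.324871
Iteration 4:
  f(1.324871) = 0.000652
  f'(1.324871) = 4.265848
  x_4 = 1.324871 - 0.000652/4.265848 = 1.324718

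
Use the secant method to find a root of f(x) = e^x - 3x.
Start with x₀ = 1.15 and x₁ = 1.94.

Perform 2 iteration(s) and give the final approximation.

f(x) = e^x - 3x
x₀ = 1.15, x₁ = 1.94

Secant formula: x_{n+1} = x_n - f(x_n)(x_n - x_{n-1})/(f(x_n) - f(x_{n-1}))

Iteration 1:
  f(1.150000) = -0.291807
  f(1.940000) = 1.138751
  x_2 = 1.940000 - 1.138751×(1.940000 - 1.150000)/(1.138751 - (-0.291807))
       = 1.311145
Iteration 2:
  f(1.940000) = 1.138751
  f(1.311145) = -0.223015
  x_3 = 1.311145 - (-0.223015)×(1.311145 - 1.940000)/(-0.223015 - 1.138751)
       = 1.414132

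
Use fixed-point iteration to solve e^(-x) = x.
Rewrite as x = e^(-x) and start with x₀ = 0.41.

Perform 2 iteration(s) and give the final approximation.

Equation: e^(-x) = x
Fixed-point form: x = e^(-x)
x₀ = 0.41

x_1 = g(0.410000) = 0.663650
x_2 = g(0.663650) = 0.514968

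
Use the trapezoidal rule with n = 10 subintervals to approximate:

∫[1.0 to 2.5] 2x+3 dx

f(x) = 2x+3
a = 1.0, b = 2.5, n = 10
h = (b - a)/n = 0.150000

Trapezoidal rule: (h/2)[f(x₀) + 2f(x₁) + 2f(x₂) + ... + f(xₙ)]

x_0 = 1.0000, f(x_0) = 5.000000, coefficient = 1
x_1 = 1.1500, f(x_1) = 5.300000, coefficient = 2
x_2 = 1.3000, f(x_2) = 5.600000, coefficient = 2
x_3 = 1.4500, f(x_3) = 5.900000, coefficient = 2
x_4 = 1.6000, f(x_4) = 6.200000, coefficient = 2
x_5 = 1.7500, f(x_5) = 6.500000, coefficient = 2
x_6 = 1.9000, f(x_6) = 6.800000, coefficient = 2
x_7 = 2.0500, f(x_7) = 7.100000, coefficient = 2
x_8 = 2.2000, f(x_8) = 7.400000, coefficient = 2
x_9 = 2.3500, f(x_9) = 7.700000, coefficient = 2
x_10 = 2.5000, f(x_10) = 8.000000, coefficient = 1

I ≈ (0.150000/2) × 130.000000 = 9.750000
Exact value: 9.750000
Error: 0.000000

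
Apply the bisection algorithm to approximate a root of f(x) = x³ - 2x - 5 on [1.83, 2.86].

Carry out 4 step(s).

f(x) = x³ - 2x - 5
Initial interval: [1.83, 2.86]

Iteration 1:
  c_1 = (1.830000 + 2.860000)/2 = 2.345000
  f(c_1) = f(2.345000) = 3.205214
  f(a) × f(c) < 0, new interval: [1.830000, 2.345000]
Iteration 2:
  c_2 = (1.830000 + 2.345000)/2 = 2.087500
  f(c_2) = f(2.087500) = -0.078393
  f(a) × f(c) ≥ 0, new interval: [2.087500, 2.345000]
Iteration 3:
  c_3 = (2.087500 + 2.345000)/2 = 2.216250
  f(c_3) = f(2.216250) = 1.453197
  f(a) × f(c) < 0, new interval: [2.087500, 2.216250]
Iteration 4:
  c_4 = (2.087500 + 2.216250)/2 = 2.151875
  f(c_4) = f(2.151875) = 0.660649
  f(a) × f(c) < 0, new interval: [2.087500, 2.151875]

After 4 iteration(s), the approximation is c_4 = 2.151875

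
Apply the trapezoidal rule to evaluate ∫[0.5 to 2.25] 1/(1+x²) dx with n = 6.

f(x) = 1/(1+x²)
a = 0.5, b = 2.25, n = 6
h = (b - a)/n = 0.291667

Trapezoidal rule: (h/2)[f(x₀) + 2f(x₁) + 2f(x₂) + ... + f(xₙ)]

x_0 = 0.5000, f(x_0) = 0.800000, coefficient = 1
x_1 = 0.7917, f(x_1) = 0.614728, coefficient = 2
x_2 = 1.0833, f(x_2) = 0.460064, coefficient = 2
x_3 = 1.3750, f(x_3) = 0.345946, coefficient = 2
x_4 = 1.6667, f(x_4) = 0.264706, coefficient = 2
x_5 = 1.9583, f(x_5) = 0.206822, coefficient = 2
x_6 = 2.2500, f(x_6) = 0.164948, coefficient = 1

I ≈ (0.291667/2) × 4.749480 = 0.692633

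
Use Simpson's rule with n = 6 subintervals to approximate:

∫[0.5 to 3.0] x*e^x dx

f(x) = x*e^x
a = 0.5, b = 3.0, n = 6
h = (b - a)/n = 0.416667

Simpson's rule: (h/3)[f(x₀) + 4f(x₁) + 2f(x₂) + ... + f(xₙ)]

x_0 = 0.5000, f(x_0) = 0.824361, coefficient = 1
x_1 = 0.9167, f(x_1) = 2.292528, coefficient = 4
x_2 = 1.3333, f(x_2) = 5.058224, coefficient = 2
x_3 = 1.7500, f(x_3) = 10.070555, coefficient = 4
x_4 = 2.1667, f(x_4) = 18.913133, coefficient = 2
x_5 = 2.5833, f(x_5) = 34.206439, coefficient = 4
x_6 = 3.0000, f(x_6) = 60.256611, coefficient = 1

I ≈ (0.416667/3) × 295.301772 = 41.014135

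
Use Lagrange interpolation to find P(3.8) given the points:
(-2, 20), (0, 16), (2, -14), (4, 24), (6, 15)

Lagrange interpolation formula:
P(x) = Σ yᵢ × Lᵢ(x)
where Lᵢ(x) = Π_{j≠i} (x - xⱼ)/(xᵢ - xⱼ)

L_0(3.8) = (3.8 - 0)/(-2 - 0) × (3.8 - 2)/(-2 - 2) × (3.8 - 4)/(-2 - 4) × (3.8 - 6)/(-2 - 6) = 0.007838
L_1(3.8) = (3.8 - (-2))/(0 - (-2)) × (3.8 - 2)/(0 - 2) × (3.8 - 4)/(0 - 4) × (3.8 - 6)/(0 - 6) = -0.047850
L_2(3.8) = (3.8 - (-2))/(2 - (-2)) × (3.8 - 0)/(2 - 0) × (3.8 - 4)/(2 - 4) × (3.8 - 6)/(2 - 6) = 0.151525
L_3(3.8) = (3.8 - (-2))/(4 - (-2)) × (3.8 - 0)/(4 - 0) × (3.8 - 2)/(4 - 2) × (3.8 - 6)/(4 - 6) = 0.909150
L_4(3.8) = (3.8 - (-2))/(6 - (-2)) × (3.8 - 0)/(6 - 0) × (3.8 - 2)/(6 - 2) × (3.8 - 4)/(6 - 4) = -0.020663

P(3.8) = 20×L_0(3.8) + 16×L_1(3.8) + (-14)×L_2(3.8) + 24×L_3(3.8) + 15×L_4(3.8)
P(3.8) = 18.779462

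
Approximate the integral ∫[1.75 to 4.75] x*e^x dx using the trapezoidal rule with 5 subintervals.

f(x) = x*e^x
a = 1.75, b = 4.75, n = 5
h = (b - a)/n = 0.600000

Trapezoidal rule: (h/2)[f(x₀) + 2f(x₁) + 2f(x₂) + ... + f(xₙ)]

x_0 = 1.7500, f(x_0) = 10.070555, coefficient = 1
x_1 = 2.3500, f(x_1) = 24.641089, coefficient = 2
x_2 = 2.9500, f(x_2) = 56.362563, coefficient = 2
x_3 = 3.5500, f(x_3) = 123.587277, coefficient = 2
x_4 = 4.1500, f(x_4) = 263.251101, coefficient = 2
x_5 = 4.7500, f(x_5) = 549.025352, coefficient = 1

I ≈ (0.600000/2) × 1494.779968 = 448.433990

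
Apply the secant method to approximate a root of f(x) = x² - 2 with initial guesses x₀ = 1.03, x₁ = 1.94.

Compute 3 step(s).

f(x) = x² - 2
x₀ = 1.03, x₁ = 1.94

Secant formula: x_{n+1} = x_n - f(x_n)(x_n - x_{n-1})/(f(x_n) - f(x_{n-1}))

Iteration 1:
  f(1.030000) = -0.939100
  f(1.940000) = 1.763600
  x_2 = 1.940000 - 1.763600×(1.940000 - 1.030000)/(1.763600 - (-0.939100))
       = 1.346195
Iteration 2:
  f(1.940000) = 1.763600
  f(1.346195) = -0.187758
  x_3 = 1.346195 - (-0.187758)×(1.346195 - 1.940000)/(-0.187758 - 1.763600)
       = 1.403331
Iteration 3:
  f(1.346195) = -0.187758
  f(1.403331) = -0.030663
  x_4 = 1.403331 - (-0.030663)×(1.403331 - 1.346195)/(-0.030663 - (-0.187758))
       = 1.414483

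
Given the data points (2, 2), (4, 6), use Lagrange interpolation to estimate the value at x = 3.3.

Lagrange interpolation formula:
P(x) = Σ yᵢ × Lᵢ(x)
where Lᵢ(x) = Π_{j≠i} (x - xⱼ)/(xᵢ - xⱼ)

L_0(3.3) = (3.3 - 4)/(2 - 4) = 0.350000
L_1(3.3) = (3.3 - 2)/(4 - 2) = 0.650000

P(3.3) = 2×L_0(3.3) + 6×L_1(3.3)
P(3.3) = 4.600000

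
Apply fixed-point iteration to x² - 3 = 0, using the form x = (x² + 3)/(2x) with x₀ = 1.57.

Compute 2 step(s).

Equation: x² - 3 = 0
Fixed-point form: x = (x² + 3)/(2x)
x₀ = 1.57

x_1 = g(1.570000) = 1.740414
x_2 = g(1.740414) = 1.732071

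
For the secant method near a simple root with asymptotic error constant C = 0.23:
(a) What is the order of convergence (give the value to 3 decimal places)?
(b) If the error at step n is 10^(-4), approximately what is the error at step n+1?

(a) Secant method has superlinear convergence with order φ = (1+√5)/2 ≈ 1.618.
    This means |e_{n+1}| ≈ C|e_n|^1.618.

(b) With |e_n| = 10^(-4) and C = 0.23:
    |e_{n+1}| ≈ 0.23 × (10^(-4))^1.618 = 0.23 × 10^(-6.47)

(a) ≈ 1.618 (golden ratio); (b) |e_{n+1}| ≈ 7.755e-08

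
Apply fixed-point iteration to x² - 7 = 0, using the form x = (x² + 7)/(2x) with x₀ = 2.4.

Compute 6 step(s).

Equation: x² - 7 = 0
Fixed-point form: x = (x² + 7)/(2x)
x₀ = 2.4

x_1 = g(2.400000) = 2.658333
x_2 = g(2.658333) = 2.645781
x_3 = g(2.645781) = 2.645751
x_4 = g(2.645751) = 2.645751
x_5 = g(2.645751) = 2.645751
x_6 = g(2.645751) = 2.645751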